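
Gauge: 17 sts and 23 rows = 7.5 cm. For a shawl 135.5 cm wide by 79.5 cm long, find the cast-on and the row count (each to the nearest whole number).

Cast on 307 stitches and work 244 rows.

Stitch gauge = 17/7.5 = 2.267 sts/cm; 135.5 × 2.267 = 307.13 → 307 sts.
Row gauge = 23/7.5 = 3.067 rows/cm; 79.5 × 3.067 = 243.80 → 244 rows.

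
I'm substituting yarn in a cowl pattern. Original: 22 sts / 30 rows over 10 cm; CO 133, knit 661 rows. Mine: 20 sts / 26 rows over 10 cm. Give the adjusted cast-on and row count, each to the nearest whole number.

Cast on 121 stitches; work 573 rows.

Stitches: 133 × 20/22 = 120.91 → 121.
Rows: 661 × 26/30 = 572.87 → 573.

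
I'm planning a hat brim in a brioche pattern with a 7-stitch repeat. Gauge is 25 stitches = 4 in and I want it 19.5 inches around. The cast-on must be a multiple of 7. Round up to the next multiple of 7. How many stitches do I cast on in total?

CO 126 sts.

25 / 4 = 6.25 sts per inch.
19.5 × 6.25 = 121.88 sts.
Next multiple of 7: 126.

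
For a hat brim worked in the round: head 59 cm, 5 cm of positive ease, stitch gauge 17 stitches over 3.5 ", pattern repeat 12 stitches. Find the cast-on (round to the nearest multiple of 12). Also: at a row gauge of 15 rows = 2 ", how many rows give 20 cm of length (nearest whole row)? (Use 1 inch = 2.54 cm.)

Finished = 59 + 5 = 64 cm.
64 cm × 1/2.54 = 25.20 inches.
17/3.5 = 4.857 sts per in; 25.20 × 4.857 = 122.38 sts.
Nearest multiple of 12 → 120.
20 cm = 7.87 inches; × 7.5 = 59.06 → 59 rows.

Cast on 120 stitches; work 59 rows.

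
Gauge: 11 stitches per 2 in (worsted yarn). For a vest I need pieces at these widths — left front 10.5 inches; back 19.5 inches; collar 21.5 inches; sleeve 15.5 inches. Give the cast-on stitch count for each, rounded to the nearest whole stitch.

left front 58; back 107; collar 118; sleeve 85.

Rate = 11/2 = 5.5 sts per in.
left front: 10.5 × 5.5 = 57.75 → 58.
back: 19.5 × 5.5 = 107.25 → 107.
collar: 21.5 × 5.5 = 118.25 → 118.
sleeve: 15.5 × 5.5 = 85.25 → 85.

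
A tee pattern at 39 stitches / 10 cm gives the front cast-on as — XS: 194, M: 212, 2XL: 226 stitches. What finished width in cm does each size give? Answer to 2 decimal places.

39/10 = 3.9 sts per cm.
XS: 194 / 3.9 = 49.744 → 49.74 cm.
M: 212 / 3.9 = 54.359 → 54.36 cm.
2XL: 226 / 3.9 = 57.949 → 57.95 cm.

XS 49.74 cm; M 54.36 cm; 2XL 57.95 cm.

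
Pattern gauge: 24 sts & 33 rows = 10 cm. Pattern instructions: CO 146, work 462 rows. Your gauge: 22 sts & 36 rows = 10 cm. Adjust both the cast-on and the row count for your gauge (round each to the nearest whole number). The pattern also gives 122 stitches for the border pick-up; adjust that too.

Stitches: 146 × 22/24 = 133.83 → 134.
Rows: 462 × 36/33 = 504.00 → 504.
border pick-up: 122 × 22/24 = 111.83 → 112.

Cast on 134 stitches; work 504 rows; border pick-up 112 stitches.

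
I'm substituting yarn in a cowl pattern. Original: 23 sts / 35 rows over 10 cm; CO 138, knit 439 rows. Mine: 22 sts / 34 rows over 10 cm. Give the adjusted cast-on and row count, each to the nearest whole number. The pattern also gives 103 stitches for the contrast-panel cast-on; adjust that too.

Stitches: 138 × 22/23 = 132.00 → 132.
Rows: 439 × 34/35 = 426.46 → 426.
contrast-panel cast-on: 103 × 22/23 = 98.52 → 99.

Cast on 132 stitches; work 426 rows; contrast-panel cast-on 99 stitches.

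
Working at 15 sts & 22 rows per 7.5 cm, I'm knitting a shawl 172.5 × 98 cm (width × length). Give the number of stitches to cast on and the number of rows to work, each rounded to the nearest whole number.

Stitch gauge = 15/7.5 = 2 sts/cm; 172.5 × 2 = 345.00 → 345 sts.
Row gauge = 22/7.5 = 2.933 rows/cm; 98 × 2.933 = 287.47 → 287 rows.

Cast on 345 stitches and work 287 rows.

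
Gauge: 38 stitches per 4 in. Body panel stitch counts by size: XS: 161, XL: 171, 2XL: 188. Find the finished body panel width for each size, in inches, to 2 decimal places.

XS 16.95 inches; XL 18.00 inches; 2XL 19.79 inches.

38/4 = 9.5 sts per in.
XS: 161 / 9.5 = 16.947 → 16.95 in.
XL: 171 / 9.5 = 18.000 → 18.00 in.
2XL: 188 / 9.5 = 19.789 → 19.79 in.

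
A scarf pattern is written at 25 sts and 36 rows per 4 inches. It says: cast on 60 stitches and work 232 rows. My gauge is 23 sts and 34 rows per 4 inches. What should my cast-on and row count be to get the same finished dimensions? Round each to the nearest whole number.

Stitches: 60 × 23/25 = 55.20 → 55.
Rows: 232 × 34/36 = 219.11 → 219.

Cast on 55 stitches; work 219 rows.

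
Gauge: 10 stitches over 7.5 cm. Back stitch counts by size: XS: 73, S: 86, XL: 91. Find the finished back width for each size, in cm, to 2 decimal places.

10/7.5 = 1.333 sts per cm.
XS: 73 / 1.333 = 54.750 → 54.75 cm.
S: 86 / 1.333 = 64.500 → 64.50 cm.
XL: 91 / 1.333 = 68.250 → 68.25 cm.

XS 54.75 cm; S 64.50 cm; XL 68.25 cm.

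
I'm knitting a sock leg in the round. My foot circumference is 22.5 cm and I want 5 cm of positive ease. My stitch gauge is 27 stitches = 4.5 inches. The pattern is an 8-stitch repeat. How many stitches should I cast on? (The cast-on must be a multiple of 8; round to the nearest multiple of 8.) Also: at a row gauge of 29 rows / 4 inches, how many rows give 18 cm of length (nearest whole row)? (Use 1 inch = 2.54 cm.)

Cast on 64 stitches; work 51 rows.

Finished = 22.5 + 5 = 27.5 cm.
27.5 cm × 1/2.54 = 10.83 inches.
27/4.5 = 6 sts per in; 10.83 × 6 = 64.96 sts.
Nearest multiple of 8 → 64.
18 cm = 7.09 inches; × 7.25 = 51.38 → 51 rows.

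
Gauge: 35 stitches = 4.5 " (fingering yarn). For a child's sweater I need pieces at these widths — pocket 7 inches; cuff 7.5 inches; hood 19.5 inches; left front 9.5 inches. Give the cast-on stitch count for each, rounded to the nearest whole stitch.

Rate = 35/4.5 = 7.778 sts per in.
pocket: 7 × 7.778 = 54.44 → 54.
cuff: 7.5 × 7.778 = 58.33 → 58.
hood: 19.5 × 7.778 = 151.67 → 152.
left front: 9.5 × 7.778 = 73.89 → 74.

pocket 54; cuff 58; hood 152; left front 74.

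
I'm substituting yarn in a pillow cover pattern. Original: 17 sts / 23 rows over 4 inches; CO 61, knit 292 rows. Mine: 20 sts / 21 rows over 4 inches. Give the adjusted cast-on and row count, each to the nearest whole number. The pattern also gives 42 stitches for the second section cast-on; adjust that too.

Cast on 72 stitches; work 267 rows; second section cast-on 49 stitches.

Stitches: 61 × 20/17 = 71.76 → 72.
Rows: 292 × 21/23 = 266.61 → 267.
second section cast-on: 42 × 20/17 = 49.41 → 49.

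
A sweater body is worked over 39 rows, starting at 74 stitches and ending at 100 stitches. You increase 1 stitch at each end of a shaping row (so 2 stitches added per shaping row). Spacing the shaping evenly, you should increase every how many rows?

Increase every 3rd row.

Stitches to add: |100 − 74| = 26.
Shaping rows needed: 26 / 2 = 13.
39 rows / 13 = every 3 rows.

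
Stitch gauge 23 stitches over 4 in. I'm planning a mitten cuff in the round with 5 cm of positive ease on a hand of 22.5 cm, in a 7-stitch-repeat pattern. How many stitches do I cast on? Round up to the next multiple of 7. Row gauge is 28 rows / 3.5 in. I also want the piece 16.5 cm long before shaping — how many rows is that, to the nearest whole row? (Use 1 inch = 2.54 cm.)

Finished = 22.5 + 5 = 27.5 cm.
27.5 cm × 1/2.54 = 10.83 inches.
23/4 = 5.75 sts per in; 10.83 × 5.75 = 62.25 sts.
Next multiple of 7 → 63.
16.5 cm = 6.50 inches; × 8 = 51.97 → 52 rows.

Cast on 63 stitches; work 52 rows.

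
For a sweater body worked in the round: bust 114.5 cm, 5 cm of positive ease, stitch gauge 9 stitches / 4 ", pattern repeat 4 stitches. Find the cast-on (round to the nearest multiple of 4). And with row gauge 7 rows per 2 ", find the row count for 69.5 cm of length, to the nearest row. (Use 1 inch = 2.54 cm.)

Finished = 114.5 + 5 = 119.5 cm.
119.5 cm × 1/2.54 = 47.05 inches.
9/4 = 2.25 sts per in; 47.05 × 2.25 = 105.86 sts.
Nearest multiple of 4 → 104.
69.5 cm = 27.36 inches; × 3.5 = 95.77 → 96 rows.

Cast on 104 stitches; work 96 rows.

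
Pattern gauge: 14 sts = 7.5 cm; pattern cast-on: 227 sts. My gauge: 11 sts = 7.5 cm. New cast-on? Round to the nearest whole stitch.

Scale factor = 11 / 14 = 0.786.
227 × 11 / 14 = 178.36 sts.
→ 178 sts.

CO 178 sts.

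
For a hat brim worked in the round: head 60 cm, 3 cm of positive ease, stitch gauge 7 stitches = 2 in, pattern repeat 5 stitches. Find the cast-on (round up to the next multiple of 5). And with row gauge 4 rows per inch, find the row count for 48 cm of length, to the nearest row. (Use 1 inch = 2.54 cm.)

Cast on 90 stitches; work 76 rows.

Finished = 60 + 3 = 63 cm.
63 cm × 1/2.54 = 24.80 inches.
7/2 = 3.5 sts per in; 24.80 × 3.5 = 86.81 sts.
Next multiple of 5 → 90.
48 cm = 18.90 inches; × 4 = 75.59 → 76 rows.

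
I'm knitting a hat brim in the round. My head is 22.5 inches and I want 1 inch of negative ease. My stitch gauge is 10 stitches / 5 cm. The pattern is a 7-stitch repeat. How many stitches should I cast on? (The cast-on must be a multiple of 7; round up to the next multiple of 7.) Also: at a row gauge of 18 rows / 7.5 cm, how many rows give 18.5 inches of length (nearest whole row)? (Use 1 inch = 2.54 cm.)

Cast on 112 stitches; work 113 rows.

Finished = 22.5 − 1 = 21.5 inches.
21.5 inches × 2.54 = 54.61 cm.
10/5 = 2 sts per cm; 54.61 × 2 = 109.22 sts.
Next multiple of 7 → 112.
18.5 inches = 46.99 cm; × 2.4 = 112.78 → 113 rows.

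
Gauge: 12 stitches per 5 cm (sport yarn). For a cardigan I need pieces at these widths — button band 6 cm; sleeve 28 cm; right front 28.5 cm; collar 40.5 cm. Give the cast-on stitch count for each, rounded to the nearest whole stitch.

Rate = 12/5 = 2.4 sts per cm.
button band: 6 × 2.4 = 14.40 → 14.
sleeve: 28 × 2.4 = 67.20 → 67.
right front: 28.5 × 2.4 = 68.40 → 68.
collar: 40.5 × 2.4 = 97.20 → 97.

button band 14; sleeve 67; right front 68; collar 97.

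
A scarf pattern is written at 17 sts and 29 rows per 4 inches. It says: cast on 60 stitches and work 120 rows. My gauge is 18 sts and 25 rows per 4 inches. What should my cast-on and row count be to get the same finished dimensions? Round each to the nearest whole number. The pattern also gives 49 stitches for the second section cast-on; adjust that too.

Cast on 64 stitches; work 103 rows; second section cast-on 52 stitches.

Stitches: 60 × 18/17 = 63.53 → 64.
Rows: 120 × 25/29 = 103.45 → 103.
second section cast-on: 49 × 18/17 = 51.88 → 52.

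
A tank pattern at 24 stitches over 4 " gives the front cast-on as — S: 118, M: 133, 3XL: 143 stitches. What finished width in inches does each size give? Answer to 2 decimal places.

S 19.67 inches; M 22.17 inches; 3XL 23.83 inches.

24/4 = 6 sts per in.
S: 118 / 6 = 19.667 → 19.67 in.
M: 133 / 6 = 22.167 → 22.17 in.
3XL: 143 / 6 = 23.833 → 23.83 in.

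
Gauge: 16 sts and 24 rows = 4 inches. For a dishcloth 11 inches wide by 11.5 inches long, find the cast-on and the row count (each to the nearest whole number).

Cast on 44 stitches and work 69 rows.

Stitch gauge = 16/4 = 4 sts/in; 11 × 4 = 44.00 → 44 sts.
Row gauge = 24/4 = 6 rows/in; 11.5 × 6 = 69.00 → 69 rows.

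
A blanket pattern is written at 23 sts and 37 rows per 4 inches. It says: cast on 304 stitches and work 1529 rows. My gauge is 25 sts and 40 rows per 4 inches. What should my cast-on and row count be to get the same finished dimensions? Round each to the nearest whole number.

Cast on 330 stitches; work 1653 rows.

Stitches: 304 × 25/23 = 330.43 → 330.
Rows: 1529 × 40/37 = 1652.97 → 1653.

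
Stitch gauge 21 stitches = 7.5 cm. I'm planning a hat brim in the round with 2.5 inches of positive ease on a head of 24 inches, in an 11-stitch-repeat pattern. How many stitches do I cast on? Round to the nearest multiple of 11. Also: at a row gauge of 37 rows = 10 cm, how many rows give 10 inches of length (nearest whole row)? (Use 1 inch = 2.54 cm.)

Cast on 187 stitches; work 94 rows.

Finished = 24 + 2.5 = 26.5 inches.
26.5 inches × 2.54 = 67.31 cm.
21/7.5 = 2.8 sts per cm; 67.31 × 2.8 = 188.47 sts.
Nearest multiple of 11 → 187.
10 inches = 25.40 cm; × 3.7 = 93.98 → 94 rows.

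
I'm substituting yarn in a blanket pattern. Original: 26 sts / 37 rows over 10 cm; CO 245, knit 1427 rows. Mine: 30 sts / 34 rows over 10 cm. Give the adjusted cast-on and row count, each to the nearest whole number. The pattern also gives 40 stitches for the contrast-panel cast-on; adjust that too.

Cast on 283 stitches; work 1311 rows; contrast-panel cast-on 46 stitches.

Stitches: 245 × 30/26 = 282.69 → 283.
Rows: 1427 × 34/37 = 1311.30 → 1311.
contrast-panel cast-on: 40 × 30/26 = 46.15 → 46.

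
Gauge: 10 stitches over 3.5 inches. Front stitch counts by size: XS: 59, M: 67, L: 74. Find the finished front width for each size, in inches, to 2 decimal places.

XS 20.65 inches; M 23.45 inches; L 25.90 inches.

10/3.5 = 2.857 sts per in.
XS: 59 / 2.857 = 20.650 → 20.65 in.
M: 67 / 2.857 = 23.450 → 23.45 in.
L: 74 / 2.857 = 25.900 → 25.90 in.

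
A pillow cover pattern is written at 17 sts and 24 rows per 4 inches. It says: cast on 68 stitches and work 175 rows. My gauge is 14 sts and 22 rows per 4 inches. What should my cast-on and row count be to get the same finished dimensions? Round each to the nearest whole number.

Stitches: 68 × 14/17 = 56.00 → 56.
Rows: 175 × 22/24 = 160.42 → 160.

Cast on 56 stitches; work 160 rows.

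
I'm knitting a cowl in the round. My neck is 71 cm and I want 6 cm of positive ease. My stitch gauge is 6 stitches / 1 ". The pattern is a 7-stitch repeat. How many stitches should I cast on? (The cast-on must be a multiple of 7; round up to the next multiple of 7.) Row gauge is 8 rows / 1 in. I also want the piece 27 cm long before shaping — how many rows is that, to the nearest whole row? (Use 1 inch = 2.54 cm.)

Finished = 71 + 6 = 77 cm.
77 cm × 1/2.54 = 30.31 inches.
6/1 = 6 sts per in; 30.31 × 6 = 181.89 sts.
Next multiple of 7 → 182.
27 cm = 10.63 inches; × 8 = 85.04 → 85 rows.

Cast on 182 stitches; work 85 rows.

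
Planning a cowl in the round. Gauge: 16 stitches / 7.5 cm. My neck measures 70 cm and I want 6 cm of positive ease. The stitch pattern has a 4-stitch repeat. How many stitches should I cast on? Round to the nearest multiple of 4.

Finished = 70 + 6 = 76 cm.
16 / 7.5 = 2.133 sts/cm.
76 × 2.133 = 162.13 sts.
Nearest multiple of 4: 164.

CO 164 sts.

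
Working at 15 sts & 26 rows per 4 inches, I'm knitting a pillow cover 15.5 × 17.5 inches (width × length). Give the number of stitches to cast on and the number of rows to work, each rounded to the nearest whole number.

Stitch gauge = 15/4 = 3.75 sts/in; 15.5 × 3.75 = 58.12 → 58 sts.
Row gauge = 26/4 = 6.5 rows/in; 17.5 × 6.5 = 113.75 → 114 rows.

Cast on 58 stitches and work 114 rows.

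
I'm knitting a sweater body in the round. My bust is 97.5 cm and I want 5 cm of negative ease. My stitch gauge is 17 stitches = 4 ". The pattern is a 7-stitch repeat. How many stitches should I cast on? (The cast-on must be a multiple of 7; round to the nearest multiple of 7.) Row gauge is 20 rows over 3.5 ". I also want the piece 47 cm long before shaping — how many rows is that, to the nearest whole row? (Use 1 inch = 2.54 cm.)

Finished = 97.5 − 5 = 92.5 cm.
92.5 cm × 1/2.54 = 36.42 inches.
17/4 = 4.25 sts per in; 36.42 × 4.25 = 154.77 sts.
Nearest multiple of 7 → 154.
47 cm = 18.50 inches; × 5.714 = 105.74 → 106 rows.

Cast on 154 stitches; work 106 rows.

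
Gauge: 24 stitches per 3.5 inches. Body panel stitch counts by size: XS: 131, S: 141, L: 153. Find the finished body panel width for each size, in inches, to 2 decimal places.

XS 19.10 inches; S 20.56 inches; L 22.31 inches.

24/3.5 = 6.857 sts per in.
XS: 131 / 6.857 = 19.104 → 19.10 in.
S: 141 / 6.857 = 20.562 → 20.56 in.
L: 153 / 6.857 = 22.312 → 22.31 in.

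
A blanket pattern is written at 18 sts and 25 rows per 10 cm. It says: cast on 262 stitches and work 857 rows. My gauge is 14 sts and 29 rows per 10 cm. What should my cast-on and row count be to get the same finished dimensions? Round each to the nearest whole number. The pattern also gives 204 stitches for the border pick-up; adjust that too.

Stitches: 262 × 14/18 = 203.78 → 204.
Rows: 857 × 29/25 = 994.12 → 994.
border pick-up: 204 × 14/18 = 158.67 → 159.

Cast on 204 stitches; work 994 rows; border pick-up 159 stitches.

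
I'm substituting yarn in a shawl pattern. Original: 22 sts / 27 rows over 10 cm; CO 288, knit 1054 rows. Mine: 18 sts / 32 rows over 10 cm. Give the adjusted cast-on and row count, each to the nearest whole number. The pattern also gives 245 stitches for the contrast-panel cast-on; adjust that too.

Cast on 236 stitches; work 1249 rows; contrast-panel cast-on 200 stitches.

Stitches: 288 × 18/22 = 235.64 → 236.
Rows: 1054 × 32/27 = 1249.19 → 1249.
contrast-panel cast-on: 245 × 18/22 = 200.45 → 200.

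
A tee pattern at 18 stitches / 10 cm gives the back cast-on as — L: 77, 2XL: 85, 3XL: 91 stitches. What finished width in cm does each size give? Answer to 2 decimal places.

L 42.78 cm; 2XL 47.22 cm; 3XL 50.56 cm.

18/10 = 1.8 sts per cm.
L: 77 / 1.8 = 42.778 → 42.78 cm.
2XL: 85 / 1.8 = 47.222 → 47.22 cm.
3XL: 91 / 1.8 = 50.556 → 50.56 cm.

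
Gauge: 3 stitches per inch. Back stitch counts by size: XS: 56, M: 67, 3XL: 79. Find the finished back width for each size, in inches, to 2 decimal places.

3/1 = 3 sts per in.
XS: 56 / 3 = 18.667 → 18.67 in.
M: 67 / 3 = 22.333 → 22.33 in.
3XL: 79 / 3 = 26.333 → 26.33 in.

XS 18.67 inches; M 22.33 inches; 3XL 26.33 inches.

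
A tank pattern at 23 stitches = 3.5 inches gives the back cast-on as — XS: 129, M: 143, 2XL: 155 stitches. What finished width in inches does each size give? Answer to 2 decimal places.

23/3.5 = 6.571 sts per in.
XS: 129 / 6.571 = 19.630 → 19.63 in.
M: 143 / 6.571 = 21.761 → 21.76 in.
2XL: 155 / 6.571 = 23.587 → 23.59 in.

XS 19.63 inches; M 21.76 inches; 2XL 23.59 inches.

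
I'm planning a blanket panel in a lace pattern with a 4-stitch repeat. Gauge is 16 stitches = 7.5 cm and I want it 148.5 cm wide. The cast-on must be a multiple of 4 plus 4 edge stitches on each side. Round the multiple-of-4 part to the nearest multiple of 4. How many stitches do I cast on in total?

316 stitches.

16 / 7.5 = 2.133 sts per cm.
148.5 × 2.133 = 316.80 sts.
Less 8 edge sts → 308.80 for the repeat.
Nearest multiple of 4: 308.
Add back 8 edge sts → 316.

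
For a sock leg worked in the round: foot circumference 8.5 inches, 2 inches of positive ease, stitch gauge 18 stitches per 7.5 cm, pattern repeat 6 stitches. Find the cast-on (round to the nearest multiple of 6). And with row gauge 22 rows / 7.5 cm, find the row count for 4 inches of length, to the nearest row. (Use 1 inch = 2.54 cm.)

Cast on 66 stitches; work 30 rows.

Finished = 8.5 + 2 = 10.5 inches.
10.5 inches × 2.54 = 26.67 cm.
18/7.5 = 2.4 sts per cm; 26.67 × 2.4 = 64.01 sts.
Nearest multiple of 6 → 66.
4 inches = 10.16 cm; × 2.933 = 29.80 → 30 rows.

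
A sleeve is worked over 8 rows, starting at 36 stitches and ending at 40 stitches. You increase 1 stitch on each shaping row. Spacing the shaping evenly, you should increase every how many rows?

Increase every 2nd row.

Stitches to add: |40 − 36| = 4.
Shaping rows needed: 4 / 1 = 4.
8 rows / 4 = every 2 rows.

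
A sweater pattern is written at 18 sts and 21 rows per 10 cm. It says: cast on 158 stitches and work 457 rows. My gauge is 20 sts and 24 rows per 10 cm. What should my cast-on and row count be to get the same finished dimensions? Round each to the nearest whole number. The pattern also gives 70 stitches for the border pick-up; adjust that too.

Cast on 176 stitches; work 522 rows; border pick-up 78 stitches.

Stitches: 158 × 20/18 = 175.56 → 176.
Rows: 457 × 24/21 = 522.29 → 522.
border pick-up: 70 × 20/18 = 77.78 → 78.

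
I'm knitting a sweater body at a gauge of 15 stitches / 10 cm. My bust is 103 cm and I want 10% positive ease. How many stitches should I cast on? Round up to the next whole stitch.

Finished = 103 × 1.10 = 113.30 cm.
15 / 10 = 1.5 sts per cm.
113.30 × 1.5 = 169.95 sts.
→ 170 sts.

Cast on 170 stitches.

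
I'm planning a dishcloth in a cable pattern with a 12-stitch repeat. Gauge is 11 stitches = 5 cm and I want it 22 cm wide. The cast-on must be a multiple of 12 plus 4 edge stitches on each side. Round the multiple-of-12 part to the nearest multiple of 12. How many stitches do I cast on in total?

11 / 5 = 2.2 sts per cm.
22 × 2.2 = 48.40 sts.
Less 8 edge sts → 40.40 for the repeat.
Nearest multiple of 12: 36.
Add back 8 edge sts → 44.

Cast on 44 stitches.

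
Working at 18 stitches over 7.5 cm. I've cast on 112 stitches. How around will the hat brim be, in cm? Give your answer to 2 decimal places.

46.67 cm.

18 stitches / 7.5 cm = 2.4 stitches per cm.
112 / 2.4 = 46.667 cm.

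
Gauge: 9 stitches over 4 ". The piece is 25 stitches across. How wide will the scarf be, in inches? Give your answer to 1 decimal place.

11.1 inches.

9 stitches / 4 inch = 2.25 stitches per inch.
25 / 2.25 = 11.11 inches.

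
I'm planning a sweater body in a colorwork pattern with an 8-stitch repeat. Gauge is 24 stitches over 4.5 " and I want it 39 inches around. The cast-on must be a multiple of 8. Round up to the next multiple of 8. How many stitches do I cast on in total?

24 / 4.5 = 5.333 sts per inch.
39 × 5.333 = 208.00 sts.
Next multiple of 8: 208.

208 stitches.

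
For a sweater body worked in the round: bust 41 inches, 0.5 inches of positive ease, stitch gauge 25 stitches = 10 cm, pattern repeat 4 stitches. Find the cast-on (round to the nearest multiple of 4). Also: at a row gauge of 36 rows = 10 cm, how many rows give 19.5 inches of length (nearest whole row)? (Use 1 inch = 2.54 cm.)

Finished = 41 + 0.5 = 41.5 inches.
41.5 inches × 2.54 = 105.41 cm.
25/10 = 2.5 sts per cm; 105.41 × 2.5 = 263.52 sts.
Nearest multiple of 4 → 264.
19.5 inches = 49.53 cm; × 3.6 = 178.31 → 178 rows.

Cast on 264 stitches; work 178 rows.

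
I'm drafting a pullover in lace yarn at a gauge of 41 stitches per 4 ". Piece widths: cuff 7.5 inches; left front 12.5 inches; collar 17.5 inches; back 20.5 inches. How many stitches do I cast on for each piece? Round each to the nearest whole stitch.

Rate = 41/4 = 10.25 sts per in.
cuff: 7.5 × 10.25 = 76.88 → 77.
left front: 12.5 × 10.25 = 128.12 → 128.
collar: 17.5 × 10.25 = 179.38 → 179.
back: 20.5 × 10.25 = 210.12 → 210.

cuff 77; left front 128; collar 179; back 210.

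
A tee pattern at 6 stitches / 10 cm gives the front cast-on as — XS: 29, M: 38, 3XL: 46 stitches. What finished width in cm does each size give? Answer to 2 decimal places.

XS 48.33 cm; M 63.33 cm; 3XL 76.67 cm.

6/10 = 0.6 sts per cm.
XS: 29 / 0.6 = 48.333 → 48.33 cm.
M: 38 / 0.6 = 63.333 → 63.33 cm.
3XL: 46 / 0.6 = 76.667 → 76.67 cm.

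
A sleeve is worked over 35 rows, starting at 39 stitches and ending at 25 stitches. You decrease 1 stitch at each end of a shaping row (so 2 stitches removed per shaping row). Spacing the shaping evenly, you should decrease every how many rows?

Stitches to remove: |25 − 39| = 14.
Shaping rows needed: 14 / 2 = 7.
35 rows / 7 = every 5 rows.

Decrease every 5th row.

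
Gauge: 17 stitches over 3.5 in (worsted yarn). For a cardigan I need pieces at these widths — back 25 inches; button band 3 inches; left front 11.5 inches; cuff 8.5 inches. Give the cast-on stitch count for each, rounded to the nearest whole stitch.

Rate = 17/3.5 = 4.857 sts per in.
back: 25 × 4.857 = 121.43 → 121.
button band: 3 × 4.857 = 14.57 → 15.
left front: 11.5 × 4.857 = 55.86 → 56.
cuff: 8.5 × 4.857 = 41.29 → 41.

back 121; button band 15; left front 56; cuff 41.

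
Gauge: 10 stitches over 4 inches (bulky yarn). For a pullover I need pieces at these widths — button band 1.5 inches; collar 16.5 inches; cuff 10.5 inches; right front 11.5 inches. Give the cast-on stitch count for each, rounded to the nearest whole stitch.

Rate = 10/4 = 2.5 sts per in.
button band: 1.5 × 2.5 = 3.75 → 4.
collar: 16.5 × 2.5 = 41.25 → 41.
cuff: 10.5 × 2.5 = 26.25 → 26.
right front: 11.5 × 2.5 = 28.75 → 29.

button band 4; collar 41; cuff 26; right front 29.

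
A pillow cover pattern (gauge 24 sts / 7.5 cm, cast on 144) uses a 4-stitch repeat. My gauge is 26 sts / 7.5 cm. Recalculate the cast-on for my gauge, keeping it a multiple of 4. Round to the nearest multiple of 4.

CO 156 sts.

144 × 26 / 24 = 156.00.
Nearest multiple of 4: 156.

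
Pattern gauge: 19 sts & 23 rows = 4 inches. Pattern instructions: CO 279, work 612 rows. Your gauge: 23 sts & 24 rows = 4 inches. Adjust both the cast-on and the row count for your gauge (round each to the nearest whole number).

Stitches: 279 × 23/19 = 337.74 → 338.
Rows: 612 × 24/23 = 638.61 → 639.

Cast on 338 stitches; work 639 rows.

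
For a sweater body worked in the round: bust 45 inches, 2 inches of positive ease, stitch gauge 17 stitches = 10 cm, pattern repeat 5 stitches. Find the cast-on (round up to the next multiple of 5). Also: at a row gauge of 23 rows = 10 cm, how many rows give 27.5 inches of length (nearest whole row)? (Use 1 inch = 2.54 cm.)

Finished = 45 + 2 = 47 inches.
47 inches × 2.54 = 119.38 cm.
17/10 = 1.7 sts per cm; 119.38 × 1.7 = 202.95 sts.
Next multiple of 5 → 205.
27.5 inches = 69.85 cm; × 2.3 = 160.66 → 161 rows.

Cast on 205 stitches; work 161 rows.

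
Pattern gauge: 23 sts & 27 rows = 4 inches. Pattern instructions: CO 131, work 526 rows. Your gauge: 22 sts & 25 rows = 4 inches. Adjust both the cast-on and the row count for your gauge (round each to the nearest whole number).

Cast on 125 stitches; work 487 rows.

Stitches: 131 × 22/23 = 125.30 → 125.
Rows: 526 × 25/27 = 487.04 → 487.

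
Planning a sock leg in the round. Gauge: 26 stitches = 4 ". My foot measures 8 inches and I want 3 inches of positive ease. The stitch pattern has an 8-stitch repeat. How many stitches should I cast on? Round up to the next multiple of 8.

Cast on 72 stitches.

Finished = 8 + 3 = 11 inches.
26 / 4 = 6.5 sts/in.
11 × 6.5 = 71.50 sts.
Next multiple of 8: 72.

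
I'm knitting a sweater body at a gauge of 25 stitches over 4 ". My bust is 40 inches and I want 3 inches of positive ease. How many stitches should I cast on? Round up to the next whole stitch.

CO 269 sts.

Finished = 40 + 3 = 43 in.
25 / 4 = 6.25 sts per inch.
43.00 × 6.25 = 268.75 sts.
→ 269 sts.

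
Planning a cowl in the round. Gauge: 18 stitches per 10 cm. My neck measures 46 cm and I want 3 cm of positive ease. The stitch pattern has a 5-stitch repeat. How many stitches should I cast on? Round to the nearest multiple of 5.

Finished = 46 + 3 = 49 cm.
18 / 10 = 1.8 sts/cm.
49 × 1.8 = 88.20 sts.
Nearest multiple of 5: 90.

CO 90 sts.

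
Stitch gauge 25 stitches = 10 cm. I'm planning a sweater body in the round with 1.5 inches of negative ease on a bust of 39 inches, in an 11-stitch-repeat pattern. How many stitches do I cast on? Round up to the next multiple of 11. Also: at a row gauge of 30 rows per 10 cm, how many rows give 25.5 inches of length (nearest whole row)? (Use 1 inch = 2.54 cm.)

Cast on 242 stitches; work 194 rows.

Finished = 39 − 1.5 = 37.5 inches.
37.5 inches × 2.54 = 95.25 cm.
25/10 = 2.5 sts per cm; 95.25 × 2.5 = 238.12 sts.
Next multiple of 11 → 242.
25.5 inches = 64.77 cm; × 3 = 194.31 → 194 rows.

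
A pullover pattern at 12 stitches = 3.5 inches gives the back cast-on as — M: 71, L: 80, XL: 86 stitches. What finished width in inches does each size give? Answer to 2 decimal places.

M 20.71 inches; L 23.33 inches; XL 25.08 inches.

12/3.5 = 3.429 sts per in.
M: 71 / 3.429 = 20.708 → 20.71 in.
L: 80 / 3.429 = 23.333 → 23.33 in.
XL: 86 / 3.429 = 25.083 → 25.08 in.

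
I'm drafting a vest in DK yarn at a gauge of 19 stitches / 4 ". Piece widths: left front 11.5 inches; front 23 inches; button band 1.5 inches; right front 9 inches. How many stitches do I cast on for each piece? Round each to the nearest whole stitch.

left front 55; front 109; button band 7; right front 43.

Rate = 19/4 = 4.75 sts per in.
left front: 11.5 × 4.75 = 54.62 → 55.
front: 23 × 4.75 = 109.25 → 109.
button band: 1.5 × 4.75 = 7.12 → 7.
right front: 9 × 4.75 = 42.75 → 43.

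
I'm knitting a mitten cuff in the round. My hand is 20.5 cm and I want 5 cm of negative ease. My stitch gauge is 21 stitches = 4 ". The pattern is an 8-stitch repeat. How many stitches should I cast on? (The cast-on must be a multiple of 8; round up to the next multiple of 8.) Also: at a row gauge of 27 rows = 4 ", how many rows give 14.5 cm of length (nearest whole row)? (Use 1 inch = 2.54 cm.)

Finished = 20.5 − 5 = 15.5 cm.
15.5 cm × 1/2.54 = 6.10 inches.
21/4 = 5.25 sts per in; 6.10 × 5.25 = 32.04 sts.
Next multiple of 8 → 40.
14.5 cm = 5.71 inches; × 6.75 = 38.53 → 39 rows.

Cast on 40 stitches; work 39 rows.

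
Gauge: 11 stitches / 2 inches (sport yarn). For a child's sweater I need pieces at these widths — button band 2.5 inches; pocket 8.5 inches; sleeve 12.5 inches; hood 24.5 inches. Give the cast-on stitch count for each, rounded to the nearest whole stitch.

button band 14; pocket 47; sleeve 69; hood 135.

Rate = 11/2 = 5.5 sts per in.
button band: 2.5 × 5.5 = 13.75 → 14.
pocket: 8.5 × 5.5 = 46.75 → 47.
sleeve: 12.5 × 5.5 = 68.75 → 69.
hood: 24.5 × 5.5 = 134.75 → 135.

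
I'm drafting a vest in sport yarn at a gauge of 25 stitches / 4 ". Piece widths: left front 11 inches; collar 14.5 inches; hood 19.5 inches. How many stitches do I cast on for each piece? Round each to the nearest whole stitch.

Rate = 25/4 = 6.25 sts per in.
left front: 11 × 6.25 = 68.75 → 69.
collar: 14.5 × 6.25 = 90.62 → 91.
hood: 19.5 × 6.25 = 121.88 → 122.

left front 69; collar 91; hood 122.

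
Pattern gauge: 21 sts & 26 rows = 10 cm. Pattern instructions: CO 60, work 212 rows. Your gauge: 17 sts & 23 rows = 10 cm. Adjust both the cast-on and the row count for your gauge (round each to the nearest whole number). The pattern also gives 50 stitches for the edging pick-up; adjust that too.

Stitches: 60 × 17/21 = 48.57 → 49.
Rows: 212 × 23/26 = 187.54 → 188.
edging pick-up: 50 × 17/21 = 40.48 → 40.

Cast on 49 stitches; work 188 rows; edging pick-up 40 stitches.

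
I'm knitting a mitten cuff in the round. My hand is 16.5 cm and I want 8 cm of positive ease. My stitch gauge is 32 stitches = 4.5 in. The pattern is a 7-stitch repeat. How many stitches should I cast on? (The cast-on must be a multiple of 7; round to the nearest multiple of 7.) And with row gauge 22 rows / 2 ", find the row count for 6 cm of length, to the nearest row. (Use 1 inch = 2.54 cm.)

Finished = 16.5 + 8 = 24.5 cm.
24.5 cm × 1/2.54 = 9.65 inches.
32/4.5 = 7.111 sts per in; 9.65 × 7.111 = 68.59 sts.
Nearest multiple of 7 → 70.
6 cm = 2.36 inches; × 11 = 25.98 → 26 rows.

Cast on 70 stitches; work 26 rows.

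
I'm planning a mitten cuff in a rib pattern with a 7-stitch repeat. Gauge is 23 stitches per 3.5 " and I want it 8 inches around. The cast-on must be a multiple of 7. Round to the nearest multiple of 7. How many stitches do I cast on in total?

23 / 3.5 = 6.571 sts per inch.
8 × 6.571 = 52.57 sts.
Nearest multiple of 7: 56.

56 stitches.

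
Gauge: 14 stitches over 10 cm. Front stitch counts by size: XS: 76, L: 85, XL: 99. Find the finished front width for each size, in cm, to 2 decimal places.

14/10 = 1.4 sts per cm.
XS: 76 / 1.4 = 54.286 → 54.29 cm.
L: 85 / 1.4 = 60.714 → 60.71 cm.
XL: 99 / 1.4 = 70.714 → 70.71 cm.

XS 54.29 cm; L 60.71 cm; XL 70.71 cm.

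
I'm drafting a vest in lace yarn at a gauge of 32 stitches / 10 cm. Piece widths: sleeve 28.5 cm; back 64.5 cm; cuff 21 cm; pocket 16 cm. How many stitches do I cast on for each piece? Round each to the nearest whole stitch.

Rate = 32/10 = 3.2 sts per cm.
sleeve: 28.5 × 3.2 = 91.20 → 91.
back: 64.5 × 3.2 = 206.40 → 206.
cuff: 21 × 3.2 = 67.20 → 67.
pocket: 16 × 3.2 = 51.20 → 51.

sleeve 91; back 206; cuff 67; pocket 51.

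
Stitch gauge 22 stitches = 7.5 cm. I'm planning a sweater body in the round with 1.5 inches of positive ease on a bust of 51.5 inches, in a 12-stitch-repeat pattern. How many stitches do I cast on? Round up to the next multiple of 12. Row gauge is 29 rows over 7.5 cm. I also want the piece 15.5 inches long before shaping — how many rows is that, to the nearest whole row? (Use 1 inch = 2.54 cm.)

Cast on 396 stitches; work 152 rows.

Finished = 51.5 + 1.5 = 53 inches.
53 inches × 2.54 = 134.62 cm.
22/7.5 = 2.933 sts per cm; 134.62 × 2.933 = 394.89 sts.
Next multiple of 12 → 396.
15.5 inches = 39.37 cm; × 3.867 = 152.23 → 152 rows.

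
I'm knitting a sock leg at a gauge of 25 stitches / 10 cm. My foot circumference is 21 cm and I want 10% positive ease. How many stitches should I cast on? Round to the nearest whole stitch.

Finished = 21 × 1.10 = 23.10 cm.
25 / 10 = 2.5 sts per cm.
23.10 × 2.5 = 57.75 sts.
→ 58 sts.

CO 58 sts.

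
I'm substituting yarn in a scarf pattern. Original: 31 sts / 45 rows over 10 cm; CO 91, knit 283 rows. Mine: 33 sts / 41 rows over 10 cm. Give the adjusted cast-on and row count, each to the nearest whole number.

Cast on 97 stitches; work 258 rows.

Stitches: 91 × 33/31 = 96.87 → 97.
Rows: 283 × 41/45 = 257.84 → 258.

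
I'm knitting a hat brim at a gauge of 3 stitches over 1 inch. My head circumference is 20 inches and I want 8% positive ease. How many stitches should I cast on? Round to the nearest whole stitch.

Finished = 20 × 1.08 = 21.60 in.
3 / 1 = 3 sts per inch.
21.60 × 3 = 64.80 sts.
→ 65 sts.

65 stitches.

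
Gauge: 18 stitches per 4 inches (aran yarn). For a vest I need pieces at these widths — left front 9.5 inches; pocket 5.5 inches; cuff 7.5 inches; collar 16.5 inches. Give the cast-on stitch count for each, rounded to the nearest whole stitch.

Rate = 18/4 = 4.5 sts per in.
left front: 9.5 × 4.5 = 42.75 → 43.
pocket: 5.5 × 4.5 = 24.75 → 25.
cuff: 7.5 × 4.5 = 33.75 → 34.
collar: 16.5 × 4.5 = 74.25 → 74.

left front 43; pocket 25; cuff 34; collar 74.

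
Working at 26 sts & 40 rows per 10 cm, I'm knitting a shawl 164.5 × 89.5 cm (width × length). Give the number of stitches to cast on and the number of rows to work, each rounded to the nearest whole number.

Cast on 428 stitches and work 358 rows.

Stitch gauge = 26/10 = 2.6 sts/cm; 164.5 × 2.6 = 427.70 → 428 sts.
Row gauge = 40/10 = 4 rows/cm; 89.5 × 4 = 358.00 → 358 rows.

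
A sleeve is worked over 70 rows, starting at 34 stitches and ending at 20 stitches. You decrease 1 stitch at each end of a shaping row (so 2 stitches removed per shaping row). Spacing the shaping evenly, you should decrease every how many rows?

Stitches to remove: |20 − 34| = 14.
Shaping rows needed: 14 / 2 = 7.
70 rows / 7 = every 10 rows.

Decrease every 10th row.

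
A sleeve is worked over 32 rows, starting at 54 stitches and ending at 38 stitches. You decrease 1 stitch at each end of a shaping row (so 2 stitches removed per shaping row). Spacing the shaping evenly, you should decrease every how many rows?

Decrease every 4th row.

Stitches to remove: |38 − 54| = 16.
Shaping rows needed: 16 / 2 = 8.
32 rows / 8 = every 4 rows.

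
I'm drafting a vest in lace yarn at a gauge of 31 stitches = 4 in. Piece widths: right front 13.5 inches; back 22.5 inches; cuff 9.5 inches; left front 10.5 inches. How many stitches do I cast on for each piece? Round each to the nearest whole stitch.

Rate = 31/4 = 7.75 sts per in.
right front: 13.5 × 7.75 = 104.62 → 105.
back: 22.5 × 7.75 = 174.38 → 174.
cuff: 9.5 × 7.75 = 73.62 → 74.
left front: 10.5 × 7.75 = 81.38 → 81.

right front 105; back 174; cuff 74; left front 81.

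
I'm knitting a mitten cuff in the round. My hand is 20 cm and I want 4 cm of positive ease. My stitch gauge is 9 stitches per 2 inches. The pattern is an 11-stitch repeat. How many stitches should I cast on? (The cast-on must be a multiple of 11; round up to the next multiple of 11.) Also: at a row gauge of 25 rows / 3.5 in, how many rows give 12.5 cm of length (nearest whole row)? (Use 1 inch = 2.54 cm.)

Finished = 20 + 4 = 24 cm.
24 cm × 1/2.54 = 9.45 inches.
9/2 = 4.5 sts per in; 9.45 × 4.5 = 42.52 sts.
Next multiple of 11 → 44.
12.5 cm = 4.92 inches; × 7.143 = 35.15 → 35 rows.

Cast on 44 stitches; work 35 rows.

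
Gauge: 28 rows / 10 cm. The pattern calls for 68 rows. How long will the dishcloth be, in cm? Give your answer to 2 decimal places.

28 rows / 10 cm = 2.8 rows per cm.
68 / 2.8 = 24.286 cm.

24.29 cm.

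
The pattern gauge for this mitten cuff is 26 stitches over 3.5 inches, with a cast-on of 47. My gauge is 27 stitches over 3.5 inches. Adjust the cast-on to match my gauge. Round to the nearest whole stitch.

Scale factor = 27 / 26 = 1.038.
47 × 27 / 26 = 48.81 sts.
→ 49 sts.

49 stitches.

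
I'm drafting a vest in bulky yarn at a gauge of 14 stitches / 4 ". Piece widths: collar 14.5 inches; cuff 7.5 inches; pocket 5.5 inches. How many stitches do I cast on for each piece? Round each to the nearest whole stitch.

collar 51; cuff 26; pocket 19.

Rate = 14/4 = 3.5 sts per in.
collar: 14.5 × 3.5 = 50.75 → 51.
cuff: 7.5 × 3.5 = 26.25 → 26.
pocket: 5.5 × 3.5 = 19.25 → 19.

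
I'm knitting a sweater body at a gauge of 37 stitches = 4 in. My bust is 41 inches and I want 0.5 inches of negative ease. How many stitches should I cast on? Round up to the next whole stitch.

Finished = 41 − 0.5 = 40.5 in.
37 / 4 = 9.25 sts per inch.
40.50 × 9.25 = 374.62 sts.
→ 375 sts.

Cast on 375 stitches.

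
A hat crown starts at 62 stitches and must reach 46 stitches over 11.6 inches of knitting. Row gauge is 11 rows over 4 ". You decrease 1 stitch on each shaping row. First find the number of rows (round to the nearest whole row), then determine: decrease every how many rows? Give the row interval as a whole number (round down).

Rows = 11.6 × 2.75 = 31.9 → 32 rows.
Stitches to remove: 16 → 16 shaping rows (at 1 st each).
32 / 16 = 2.00 → every 2 rows.

Decrease every 2nd row.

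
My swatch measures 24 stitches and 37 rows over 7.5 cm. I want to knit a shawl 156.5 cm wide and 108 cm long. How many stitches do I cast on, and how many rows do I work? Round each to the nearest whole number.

Stitch gauge = 24/7.5 = 3.2 sts/cm; 156.5 × 3.2 = 500.80 → 501 sts.
Row gauge = 37/7.5 = 4.933 rows/cm; 108 × 4.933 = 532.80 → 533 rows.

Cast on 501 stitches and work 533 rows.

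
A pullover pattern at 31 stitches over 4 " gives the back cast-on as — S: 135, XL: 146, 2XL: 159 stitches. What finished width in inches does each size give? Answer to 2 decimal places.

S 17.42 inches; XL 18.84 inches; 2XL 20.52 inches.

31/4 = 7.75 sts per in.
S: 135 / 7.75 = 17.419 → 17.42 in.
XL: 146 / 7.75 = 18.839 → 18.84 in.
2XL: 159 / 7.75 = 20.516 → 20.52 in.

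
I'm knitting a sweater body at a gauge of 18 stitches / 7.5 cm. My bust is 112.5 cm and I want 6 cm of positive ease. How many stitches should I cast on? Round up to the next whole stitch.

Finished = 112.5 + 6 = 118.5 cm.
18 / 7.5 = 2.4 sts per cm.
118.50 × 2.4 = 284.40 sts.
→ 285 sts.

Cast on 285 stitches.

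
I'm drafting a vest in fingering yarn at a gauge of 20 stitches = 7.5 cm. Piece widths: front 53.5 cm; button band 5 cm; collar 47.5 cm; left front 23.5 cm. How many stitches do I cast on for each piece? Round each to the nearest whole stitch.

Rate = 20/7.5 = 2.667 sts per cm.
front: 53.5 × 2.667 = 142.67 → 143.
button band: 5 × 2.667 = 13.33 → 13.
collar: 47.5 × 2.667 = 126.67 → 127.
left front: 23.5 × 2.667 = 62.67 → 63.

front 143; button band 13; collar 127; left front 63.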